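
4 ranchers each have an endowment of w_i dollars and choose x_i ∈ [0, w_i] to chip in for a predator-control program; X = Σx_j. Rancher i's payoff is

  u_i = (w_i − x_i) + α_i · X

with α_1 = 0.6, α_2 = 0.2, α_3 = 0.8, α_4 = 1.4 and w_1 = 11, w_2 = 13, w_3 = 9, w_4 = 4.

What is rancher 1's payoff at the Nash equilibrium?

∂u_i/∂x_i = α_i − 1, so rancher i contributes w_i if α_i > 1, else 0.
α_i > 1 for i ∈ {4}; NE contributions (0, 0, 0, 4), X = 4.
u_1 = (11 − 0) + 0.6·4 = 13.4.

13.4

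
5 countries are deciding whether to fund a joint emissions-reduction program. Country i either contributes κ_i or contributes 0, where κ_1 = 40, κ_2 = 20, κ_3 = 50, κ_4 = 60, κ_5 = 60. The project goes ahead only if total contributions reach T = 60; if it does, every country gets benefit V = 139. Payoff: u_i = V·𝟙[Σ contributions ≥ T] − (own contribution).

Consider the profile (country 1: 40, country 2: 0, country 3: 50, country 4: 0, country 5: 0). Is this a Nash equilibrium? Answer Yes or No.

Yes

Total = 90 ≥ 60: provided.
Country 1 (pledges 40, payoff 99): dropping to 0 → total 50, payoff 0. No gain.
Country 2 (pledges 0, payoff 139): pledging 20 → total 110, payoff 119. No gain.
Country 3 (pledges 50, payoff 89): dropping to 0 → total 40, payoff 0. No gain.
Country 4 (pledges 0, payoff 139): pledging 60 → total 150, payoff 79. No gain.
Country 5 (pledges 0, payoff 139): pledging 60 → total 150, payoff 79. No gain.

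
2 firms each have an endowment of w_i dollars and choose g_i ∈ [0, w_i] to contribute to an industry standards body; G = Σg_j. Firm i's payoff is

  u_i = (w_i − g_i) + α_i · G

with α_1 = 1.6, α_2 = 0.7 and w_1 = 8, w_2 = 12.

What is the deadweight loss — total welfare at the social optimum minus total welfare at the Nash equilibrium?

∂u_i/∂g_i = α_i − 1, so firm i contributes w_i if α_i > 1, else 0.
α_i > 1 for i ∈ {1}; NE contributions (8, 0), G = 8.
W^NE = Σw_i − G^NE + (Σα_i)·G^NE = 20 + 1.3·8 = 30.4.
Planner: ∂(Σu_j)/∂g_i = Σα_j − 1 = 1.3 > 0, so everyone contributes w_i; G^SO = 20, W^SO = 20 + 1.3·20 = 46.
Deadweight loss = 15.6.

15.6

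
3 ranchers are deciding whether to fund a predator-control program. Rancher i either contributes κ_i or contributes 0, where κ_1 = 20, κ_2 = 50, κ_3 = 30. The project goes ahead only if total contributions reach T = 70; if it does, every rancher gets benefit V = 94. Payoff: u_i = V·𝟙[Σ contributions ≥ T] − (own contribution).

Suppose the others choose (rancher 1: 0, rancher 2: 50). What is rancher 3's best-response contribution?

30

Others' total = 50. Contributing 30 brings total to 80 ≥ 70: gain V − κ_3 = 64.
Best response: 30.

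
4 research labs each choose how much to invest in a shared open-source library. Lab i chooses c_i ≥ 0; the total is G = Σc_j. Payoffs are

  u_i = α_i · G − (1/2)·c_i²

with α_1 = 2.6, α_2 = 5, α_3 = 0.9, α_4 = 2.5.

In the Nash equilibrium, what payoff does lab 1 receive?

25.22

Lab i's FOC: ∂u_i/∂c_i = α_i − c_i = 0, so c_i* = α_i.
NE contributions = (2.6, 5, 0.9, 2.5); G = 11.
u_1 = α_1·G − ½·(c_1)² = 2.6·11 − ½·2.6² = 25.22.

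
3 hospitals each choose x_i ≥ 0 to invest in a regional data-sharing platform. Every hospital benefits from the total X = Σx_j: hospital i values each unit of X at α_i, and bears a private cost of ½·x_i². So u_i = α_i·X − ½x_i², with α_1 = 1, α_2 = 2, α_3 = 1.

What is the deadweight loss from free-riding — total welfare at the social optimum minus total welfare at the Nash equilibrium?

11

Hospital i's FOC: ∂u_i/∂x_i = α_i − x_i = 0, so x_i* = α_i.
NE contributions = (1, 2, 1); X = 4.
W^NE = (Σα)·X − ½Σα_i² = 4² − ½·6 = 13.
Planner sets x_i = Σα_j = 4 for every i, so X^SO = 3·4 = 12.
W^SO = (Σα)·X^SO − ½·3·(Σα)² = (3/2)·4² = 24.
Deadweight loss = W^SO − W^NE = 11.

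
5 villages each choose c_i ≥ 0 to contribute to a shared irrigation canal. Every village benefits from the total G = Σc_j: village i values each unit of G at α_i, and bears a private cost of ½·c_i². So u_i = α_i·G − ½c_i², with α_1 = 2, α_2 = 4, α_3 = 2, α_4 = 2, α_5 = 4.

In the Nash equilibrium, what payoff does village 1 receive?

Village i's FOC: ∂u_i/∂c_i = α_i − c_i = 0, so c_i* = α_i.
NE contributions = (2, 4, 2, 2, 4); G = 14.
u_1 = α_1·G − ½·(c_1)² = 2·14 − ½·2² = 26.

26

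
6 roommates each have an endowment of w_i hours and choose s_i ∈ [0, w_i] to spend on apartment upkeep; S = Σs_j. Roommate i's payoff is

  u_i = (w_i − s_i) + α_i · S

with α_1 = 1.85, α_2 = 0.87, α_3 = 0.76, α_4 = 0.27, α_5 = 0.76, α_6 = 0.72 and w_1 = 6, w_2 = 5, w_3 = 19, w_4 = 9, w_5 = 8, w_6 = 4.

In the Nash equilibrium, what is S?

6

∂u_i/∂s_i = α_i − 1, so roommate i contributes w_i if α_i > 1, else 0.
α_i > 1 for i ∈ {1}; NE contributions (6, 0, 0, 0, 0, 0), S = 6.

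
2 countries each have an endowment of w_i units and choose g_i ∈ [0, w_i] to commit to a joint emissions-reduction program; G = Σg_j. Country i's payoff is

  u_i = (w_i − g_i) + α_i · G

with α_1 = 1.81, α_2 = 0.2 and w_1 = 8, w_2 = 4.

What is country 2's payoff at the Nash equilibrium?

5.6

∂u_i/∂g_i = α_i − 1, so country i contributes w_i if α_i > 1, else 0.
α_i > 1 for i ∈ {1}; NE contributions (8, 0), G = 8.
u_2 = (4 − 0) + 0.2·8 = 5.6.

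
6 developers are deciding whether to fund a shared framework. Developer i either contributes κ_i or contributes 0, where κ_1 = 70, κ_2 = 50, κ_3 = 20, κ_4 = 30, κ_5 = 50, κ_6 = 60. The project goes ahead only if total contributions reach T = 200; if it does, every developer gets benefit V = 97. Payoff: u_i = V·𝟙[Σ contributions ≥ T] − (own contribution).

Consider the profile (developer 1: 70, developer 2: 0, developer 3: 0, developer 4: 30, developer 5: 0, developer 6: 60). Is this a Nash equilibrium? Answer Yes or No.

Total = 160 < 200: not provided.
Developer 1 (pledges 70, payoff -70): dropping to 0 → total 90, payoff 0. Profitable deviation.

No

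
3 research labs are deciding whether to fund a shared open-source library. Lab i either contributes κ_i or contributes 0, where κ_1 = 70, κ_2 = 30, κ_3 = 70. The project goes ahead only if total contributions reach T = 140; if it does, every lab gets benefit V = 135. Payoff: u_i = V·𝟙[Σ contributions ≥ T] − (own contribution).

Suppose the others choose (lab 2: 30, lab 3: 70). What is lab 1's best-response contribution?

70

Others' total = 100. Contributing 70 brings total to 170 ≥ 140: gain V − κ_1 = 65.
Best response: 70.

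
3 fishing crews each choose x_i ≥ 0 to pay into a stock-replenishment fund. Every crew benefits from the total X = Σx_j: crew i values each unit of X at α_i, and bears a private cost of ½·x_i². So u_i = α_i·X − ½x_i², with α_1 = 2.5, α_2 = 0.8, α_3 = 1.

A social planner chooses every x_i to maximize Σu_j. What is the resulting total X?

12.9

Planner FOC: ∂(Σu_j)/∂x_i = (Σα_j) − x_i = 0, so x_i^SO = Σα_j = 4.3 for every i; X^SO = 12.9.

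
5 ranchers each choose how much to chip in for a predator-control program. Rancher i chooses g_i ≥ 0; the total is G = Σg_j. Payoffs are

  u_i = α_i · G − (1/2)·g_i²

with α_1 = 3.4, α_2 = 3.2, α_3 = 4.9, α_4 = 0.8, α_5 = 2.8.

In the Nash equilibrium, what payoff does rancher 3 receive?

Rancher i's FOC: ∂u_i/∂g_i = α_i − g_i = 0, so g_i* = α_i.
NE contributions = (3.4, 3.2, 4.9, 0.8, 2.8); G = 15.1.
u_3 = α_3·G − ½·(g_3)² = 4.9·15.1 − ½·4.9² = 61.985.

61.985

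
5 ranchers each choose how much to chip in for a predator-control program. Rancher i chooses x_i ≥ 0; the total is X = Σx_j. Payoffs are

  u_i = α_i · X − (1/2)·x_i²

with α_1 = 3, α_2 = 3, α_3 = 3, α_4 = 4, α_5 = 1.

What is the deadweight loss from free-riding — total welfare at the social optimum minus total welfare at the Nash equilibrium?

316

Rancher i's FOC: ∂u_i/∂x_i = α_i − x_i = 0, so x_i* = α_i.
NE contributions = (3, 3, 3, 4, 1); X = 14.
W^NE = (Σα)·X − ½Σα_i² = 14² − ½·44 = 174.
Planner sets x_i = Σα_j = 14 for every i, so X^SO = 5·14 = 70.
W^SO = (Σα)·X^SO − ½·5·(Σα)² = (5/2)·14² = 490.
Deadweight loss = W^SO − W^NE = 316.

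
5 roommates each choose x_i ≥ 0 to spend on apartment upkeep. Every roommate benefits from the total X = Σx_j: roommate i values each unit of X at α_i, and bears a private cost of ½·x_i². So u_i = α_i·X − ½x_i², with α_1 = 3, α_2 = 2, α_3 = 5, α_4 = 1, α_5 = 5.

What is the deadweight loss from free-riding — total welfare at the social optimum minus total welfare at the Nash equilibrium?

416

Roommate i's FOC: ∂u_i/∂x_i = α_i − x_i = 0, so x_i* = α_i.
NE contributions = (3, 2, 5, 1, 5); X = 16.
W^NE = (Σα)·X − ½Σα_i² = 16² − ½·64 = 224.
Planner sets x_i = Σα_j = 16 for every i, so X^SO = 5·16 = 80.
W^SO = (Σα)·X^SO − ½·5·(Σα)² = (5/2)·16² = 640.
Deadweight loss = W^SO − W^NE = 416.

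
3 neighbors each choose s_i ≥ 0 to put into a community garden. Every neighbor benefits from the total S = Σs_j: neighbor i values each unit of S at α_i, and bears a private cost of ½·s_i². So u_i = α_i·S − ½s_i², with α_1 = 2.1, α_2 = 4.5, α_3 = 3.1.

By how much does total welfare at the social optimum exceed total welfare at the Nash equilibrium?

Neighbor i's FOC: ∂u_i/∂s_i = α_i − s_i = 0, so s_i* = α_i.
NE contributions = (2.1, 4.5, 3.1); S = 9.7.
W^NE = (Σα)·S − ½Σα_i² = 9.7² − ½·34.27 = 76.955.
Planner sets s_i = Σα_j = 9.7 for every i, so S^SO = 3·9.7 = 29.1.
W^SO = (Σα)·S^SO − ½·3·(Σα)² = (3/2)·9.7² = 141.135.
Deadweight loss = W^SO − W^NE = 64.18.

64.18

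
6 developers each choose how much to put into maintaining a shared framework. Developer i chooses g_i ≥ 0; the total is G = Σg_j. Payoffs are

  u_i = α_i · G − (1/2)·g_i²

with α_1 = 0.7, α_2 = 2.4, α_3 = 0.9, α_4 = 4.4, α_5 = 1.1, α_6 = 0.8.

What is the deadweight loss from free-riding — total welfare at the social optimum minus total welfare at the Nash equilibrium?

Developer i's FOC: ∂u_i/∂g_i = α_i − g_i = 0, so g_i* = α_i.
NE contributions = (0.7, 2.4, 0.9, 4.4, 1.1, 0.8); G = 10.3.
W^NE = (Σα)·G − ½Σα_i² = 10.3² − ½·28.27 = 91.955.
Planner sets g_i = Σα_j = 10.3 for every i, so G^SO = 6·10.3 = 61.8.
W^SO = (Σα)·G^SO − ½·6·(Σα)² = (6/2)·10.3² = 318.27.
Deadweight loss = W^SO − W^NE = 226.315.

226.315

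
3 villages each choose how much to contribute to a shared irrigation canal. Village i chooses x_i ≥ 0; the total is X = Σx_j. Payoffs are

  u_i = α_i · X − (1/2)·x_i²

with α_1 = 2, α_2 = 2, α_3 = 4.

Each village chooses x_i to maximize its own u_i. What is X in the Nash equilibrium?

8

Village i's FOC: ∂u_i/∂x_i = α_i − x_i = 0, so x_i* = α_i.
NE contributions = (2, 2, 4); X = 8.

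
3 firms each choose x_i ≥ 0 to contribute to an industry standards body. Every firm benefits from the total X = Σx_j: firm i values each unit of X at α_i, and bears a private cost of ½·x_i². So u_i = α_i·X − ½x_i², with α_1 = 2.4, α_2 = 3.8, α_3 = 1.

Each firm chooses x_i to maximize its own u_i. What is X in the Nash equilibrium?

7.2

Firm i's FOC: ∂u_i/∂x_i = α_i − x_i = 0, so x_i* = α_i.
NE contributions = (2.4, 3.8, 1); X = 7.2.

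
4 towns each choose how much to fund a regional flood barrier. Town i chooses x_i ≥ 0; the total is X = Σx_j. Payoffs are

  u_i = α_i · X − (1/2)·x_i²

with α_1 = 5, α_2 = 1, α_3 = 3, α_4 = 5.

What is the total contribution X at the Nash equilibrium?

Town i's FOC: ∂u_i/∂x_i = α_i − x_i = 0, so x_i* = α_i.
NE contributions = (5, 1, 3, 5); X = 14.

14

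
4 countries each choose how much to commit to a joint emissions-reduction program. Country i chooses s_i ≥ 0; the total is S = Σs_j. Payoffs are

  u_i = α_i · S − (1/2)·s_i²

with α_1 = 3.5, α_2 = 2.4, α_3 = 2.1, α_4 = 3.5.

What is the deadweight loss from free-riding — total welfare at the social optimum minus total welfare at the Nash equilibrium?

149.585

Country i's FOC: ∂u_i/∂s_i = α_i − s_i = 0, so s_i* = α_i.
NE contributions = (3.5, 2.4, 2.1, 3.5); S = 11.5.
W^NE = (Σα)·S − ½Σα_i² = 11.5² − ½·34.67 = 114.915.
Planner sets s_i = Σα_j = 11.5 for every i, so S^SO = 4·11.5 = 46.
W^SO = (Σα)·S^SO − ½·4·(Σα)² = (4/2)·11.5² = 264.5.
Deadweight loss = W^SO − W^NE = 149.585.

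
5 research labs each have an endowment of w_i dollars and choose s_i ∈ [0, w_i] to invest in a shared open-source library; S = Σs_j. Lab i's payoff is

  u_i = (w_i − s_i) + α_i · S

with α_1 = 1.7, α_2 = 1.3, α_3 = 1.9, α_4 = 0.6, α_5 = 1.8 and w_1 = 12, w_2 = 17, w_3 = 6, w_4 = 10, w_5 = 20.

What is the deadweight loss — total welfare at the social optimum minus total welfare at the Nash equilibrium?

∂u_i/∂s_i = α_i − 1, so lab i contributes w_i if α_i > 1, else 0.
α_i > 1 for i ∈ {1, 2, 3, 5}; NE contributions (12, 17, 6, 0, 20), S = 55.
W^NE = Σw_i − S^NE + (Σα_i)·S^NE = 65 + 6.3·55 = 411.5.
Planner: ∂(Σu_j)/∂s_i = Σα_j − 1 = 6.3 > 0, so everyone contributes w_i; S^SO = 65, W^SO = 65 + 6.3·65 = 474.5.
Deadweight loss = 63.

63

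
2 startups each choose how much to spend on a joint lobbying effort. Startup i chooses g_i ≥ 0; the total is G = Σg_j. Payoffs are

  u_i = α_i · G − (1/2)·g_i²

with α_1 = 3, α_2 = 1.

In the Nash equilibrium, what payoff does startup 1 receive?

Startup i's FOC: ∂u_i/∂g_i = α_i − g_i = 0, so g_i* = α_i.
NE contributions = (3, 1); G = 4.
u_1 = α_1·G − ½·(g_1)² = 3·4 − ½·3² = 7.5.

7.5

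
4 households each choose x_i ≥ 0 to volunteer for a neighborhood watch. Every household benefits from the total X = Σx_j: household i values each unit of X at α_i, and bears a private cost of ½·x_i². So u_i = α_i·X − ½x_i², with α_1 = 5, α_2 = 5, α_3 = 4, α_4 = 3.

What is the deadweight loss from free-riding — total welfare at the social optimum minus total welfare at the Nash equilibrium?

326.5

Household i's FOC: ∂u_i/∂x_i = α_i − x_i = 0, so x_i* = α_i.
NE contributions = (5, 5, 4, 3); X = 17.
W^NE = (Σα)·X − ½Σα_i² = 17² − ½·75 = 251.5.
Planner sets x_i = Σα_j = 17 for every i, so X^SO = 4·17 = 68.
W^SO = (Σα)·X^SO − ½·4·(Σα)² = (4/2)·17² = 578.
Deadweight loss = W^SO − W^NE = 326.5.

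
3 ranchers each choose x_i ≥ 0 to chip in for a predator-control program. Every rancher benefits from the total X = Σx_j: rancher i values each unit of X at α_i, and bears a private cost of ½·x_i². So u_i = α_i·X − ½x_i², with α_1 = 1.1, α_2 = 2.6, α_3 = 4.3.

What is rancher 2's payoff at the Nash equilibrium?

17.42

Rancher i's FOC: ∂u_i/∂x_i = α_i − x_i = 0, so x_i* = α_i.
NE contributions = (1.1, 2.6, 4.3); X = 8.
u_2 = α_2·X − ½·(x_2)² = 2.6·8 − ½·2.6² = 17.42.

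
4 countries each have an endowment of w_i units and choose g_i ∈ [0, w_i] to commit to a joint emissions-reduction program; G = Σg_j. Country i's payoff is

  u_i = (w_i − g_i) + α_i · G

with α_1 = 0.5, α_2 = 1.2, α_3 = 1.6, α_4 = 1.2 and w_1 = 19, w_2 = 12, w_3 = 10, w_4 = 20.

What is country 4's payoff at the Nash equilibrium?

∂u_i/∂g_i = α_i − 1, so country i contributes w_i if α_i > 1, else 0.
α_i > 1 for i ∈ {2, 3, 4}; NE contributions (0, 12, 10, 20), G = 42.
u_4 = (20 − 20) + 1.2·42 = 50.4.

50.4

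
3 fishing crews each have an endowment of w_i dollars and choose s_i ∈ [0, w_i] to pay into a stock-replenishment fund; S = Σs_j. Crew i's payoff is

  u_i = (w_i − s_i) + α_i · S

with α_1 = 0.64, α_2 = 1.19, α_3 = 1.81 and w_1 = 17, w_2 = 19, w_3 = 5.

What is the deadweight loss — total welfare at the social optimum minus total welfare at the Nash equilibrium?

44.88

∂u_i/∂s_i = α_i − 1, so crew i contributes w_i if α_i > 1, else 0.
α_i > 1 for i ∈ {2, 3}; NE contributions (0, 19, 5), S = 24.
W^NE = Σw_i − S^NE + (Σα_i)·S^NE = 41 + 2.64·24 = 104.36.
Planner: ∂(Σu_j)/∂s_i = Σα_j − 1 = 2.64 > 0, so everyone contributes w_i; S^SO = 41, W^SO = 41 + 2.64·41 = 149.24.
Deadweight loss = 44.88.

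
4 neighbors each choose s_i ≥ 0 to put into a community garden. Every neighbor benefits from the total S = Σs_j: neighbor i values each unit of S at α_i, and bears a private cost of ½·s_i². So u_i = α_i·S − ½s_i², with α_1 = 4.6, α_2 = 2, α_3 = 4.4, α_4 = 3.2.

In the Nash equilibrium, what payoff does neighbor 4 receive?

40.32

Neighbor i's FOC: ∂u_i/∂s_i = α_i − s_i = 0, so s_i* = α_i.
NE contributions = (4.6, 2, 4.4, 3.2); S = 14.2.
u_4 = α_4·S − ½·(s_4)² = 3.2·14.2 − ½·3.2² = 40.32.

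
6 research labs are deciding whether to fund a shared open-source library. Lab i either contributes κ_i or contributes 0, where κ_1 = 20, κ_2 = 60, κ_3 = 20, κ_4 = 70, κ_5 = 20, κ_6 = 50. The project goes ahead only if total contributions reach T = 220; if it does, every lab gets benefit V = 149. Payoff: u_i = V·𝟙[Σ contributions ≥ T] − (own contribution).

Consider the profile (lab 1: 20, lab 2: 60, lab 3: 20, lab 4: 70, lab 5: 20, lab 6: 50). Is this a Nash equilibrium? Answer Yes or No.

Total = 240 ≥ 220: provided.
Lab 1 (pledges 20, payoff 129): dropping to 0 → total 220, payoff 149. Profitable deviation.

No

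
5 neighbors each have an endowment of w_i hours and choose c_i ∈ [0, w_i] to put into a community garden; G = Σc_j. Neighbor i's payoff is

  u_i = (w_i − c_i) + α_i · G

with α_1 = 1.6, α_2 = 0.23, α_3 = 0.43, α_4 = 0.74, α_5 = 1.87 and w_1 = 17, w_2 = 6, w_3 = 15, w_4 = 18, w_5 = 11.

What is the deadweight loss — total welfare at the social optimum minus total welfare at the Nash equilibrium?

∂u_i/∂c_i = α_i − 1, so neighbor i contributes w_i if α_i > 1, else 0.
α_i > 1 for i ∈ {1, 5}; NE contributions (17, 0, 0, 0, 11), G = 28.
W^NE = Σw_i − G^NE + (Σα_i)·G^NE = 67 + 3.87·28 = 175.36.
Planner: ∂(Σu_j)/∂c_i = Σα_j − 1 = 3.87 > 0, so everyone contributes w_i; G^SO = 67, W^SO = 67 + 3.87·67 = 326.29.
Deadweight loss = 150.93.

150.93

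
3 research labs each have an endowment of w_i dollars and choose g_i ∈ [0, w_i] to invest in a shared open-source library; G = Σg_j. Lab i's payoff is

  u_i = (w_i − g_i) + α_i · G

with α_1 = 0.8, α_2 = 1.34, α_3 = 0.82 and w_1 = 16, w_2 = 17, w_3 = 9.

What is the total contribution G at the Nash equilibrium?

17

∂u_i/∂g_i = α_i − 1, so lab i contributes w_i if α_i > 1, else 0.
α_i > 1 for i ∈ {2}; NE contributions (0, 17, 0), G = 17.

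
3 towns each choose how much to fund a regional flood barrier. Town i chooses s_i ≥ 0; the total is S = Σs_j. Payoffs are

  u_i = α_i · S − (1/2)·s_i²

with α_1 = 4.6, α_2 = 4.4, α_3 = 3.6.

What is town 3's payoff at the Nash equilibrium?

Town i's FOC: ∂u_i/∂s_i = α_i − s_i = 0, so s_i* = α_i.
NE contributions = (4.6, 4.4, 3.6); S = 12.6.
u_3 = α_3·S − ½·(s_3)² = 3.6·12.6 − ½·3.6² = 38.88.

38.88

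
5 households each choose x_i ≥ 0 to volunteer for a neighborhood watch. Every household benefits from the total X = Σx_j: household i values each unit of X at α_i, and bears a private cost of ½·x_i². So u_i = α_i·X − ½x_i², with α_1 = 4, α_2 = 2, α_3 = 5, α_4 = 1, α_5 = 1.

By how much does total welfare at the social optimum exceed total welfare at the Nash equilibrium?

277

Household i's FOC: ∂u_i/∂x_i = α_i − x_i = 0, so x_i* = α_i.
NE contributions = (4, 2, 5, 1, 1); X = 13.
W^NE = (Σα)·X − ½Σα_i² = 13² − ½·47 = 145.5.
Planner sets x_i = Σα_j = 13 for every i, so X^SO = 5·13 = 65.
W^SO = (Σα)·X^SO − ½·5·(Σα)² = (5/2)·13² = 422.5.
Deadweight loss = W^SO − W^NE = 277.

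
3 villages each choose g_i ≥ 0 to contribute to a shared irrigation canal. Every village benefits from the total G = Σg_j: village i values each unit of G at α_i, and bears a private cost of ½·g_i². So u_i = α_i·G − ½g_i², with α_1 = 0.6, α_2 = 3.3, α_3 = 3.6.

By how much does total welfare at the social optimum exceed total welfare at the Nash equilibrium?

40.23

Village i's FOC: ∂u_i/∂g_i = α_i − g_i = 0, so g_i* = α_i.
NE contributions = (0.6, 3.3, 3.6); G = 7.5.
W^NE = (Σα)·G − ½Σα_i² = 7.5² − ½·24.21 = 44.145.
Planner sets g_i = Σα_j = 7.5 for every i, so G^SO = 3·7.5 = 22.5.
W^SO = (Σα)·G^SO − ½·3·(Σα)² = (3/2)·7.5² = 84.375.
Deadweight loss = W^SO − W^NE = 40.23.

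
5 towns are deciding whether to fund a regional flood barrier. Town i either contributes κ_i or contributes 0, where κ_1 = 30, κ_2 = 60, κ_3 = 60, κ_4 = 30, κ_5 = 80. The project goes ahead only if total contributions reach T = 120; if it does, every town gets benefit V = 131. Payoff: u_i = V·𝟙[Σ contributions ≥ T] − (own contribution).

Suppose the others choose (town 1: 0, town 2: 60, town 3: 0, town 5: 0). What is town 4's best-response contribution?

0

Others' total = 60. Even contributing 30 gives 90 < 120: no benefit either way.
Best response: 0.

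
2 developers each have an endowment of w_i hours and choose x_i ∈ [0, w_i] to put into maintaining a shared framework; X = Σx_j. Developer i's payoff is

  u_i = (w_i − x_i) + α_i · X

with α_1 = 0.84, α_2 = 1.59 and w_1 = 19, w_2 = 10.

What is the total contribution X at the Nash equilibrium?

10

∂u_i/∂x_i = α_i − 1, so developer i contributes w_i if α_i > 1, else 0.
α_i > 1 for i ∈ {2}; NE contributions (0, 10), X = 10.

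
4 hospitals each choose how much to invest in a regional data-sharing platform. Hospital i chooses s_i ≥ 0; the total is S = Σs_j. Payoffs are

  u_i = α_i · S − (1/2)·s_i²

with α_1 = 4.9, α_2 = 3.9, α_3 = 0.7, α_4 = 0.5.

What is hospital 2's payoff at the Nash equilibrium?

Hospital i's FOC: ∂u_i/∂s_i = α_i − s_i = 0, so s_i* = α_i.
NE contributions = (4.9, 3.9, 0.7, 0.5); S = 10.
u_2 = α_2·S − ½·(s_2)² = 3.9·10 − ½·3.9² = 31.395.

31.395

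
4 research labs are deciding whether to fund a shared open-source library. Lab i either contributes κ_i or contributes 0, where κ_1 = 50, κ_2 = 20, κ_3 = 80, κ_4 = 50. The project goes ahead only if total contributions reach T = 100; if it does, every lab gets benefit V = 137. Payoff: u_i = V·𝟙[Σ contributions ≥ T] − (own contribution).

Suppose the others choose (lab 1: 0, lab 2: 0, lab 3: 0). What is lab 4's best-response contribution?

0

Others' total = 0. Even contributing 50 gives 50 < 100: no benefit either way.
Best response: 0.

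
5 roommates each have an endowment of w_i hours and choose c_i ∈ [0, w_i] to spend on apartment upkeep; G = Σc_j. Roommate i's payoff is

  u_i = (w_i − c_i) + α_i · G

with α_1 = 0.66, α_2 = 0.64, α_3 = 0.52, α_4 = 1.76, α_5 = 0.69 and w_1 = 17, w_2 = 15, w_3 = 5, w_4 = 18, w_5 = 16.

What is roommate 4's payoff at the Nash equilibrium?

31.68

∂u_i/∂c_i = α_i − 1, so roommate i contributes w_i if α_i > 1, else 0.
α_i > 1 for i ∈ {4}; NE contributions (0, 0, 0, 18, 0), G = 18.
u_4 = (18 − 18) + 1.76·18 = 31.68.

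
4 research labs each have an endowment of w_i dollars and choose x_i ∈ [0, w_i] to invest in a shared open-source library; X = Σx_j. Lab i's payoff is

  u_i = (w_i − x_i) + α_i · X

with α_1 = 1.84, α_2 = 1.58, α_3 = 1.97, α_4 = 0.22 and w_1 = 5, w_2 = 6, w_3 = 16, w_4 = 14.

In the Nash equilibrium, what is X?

27

∂u_i/∂x_i = α_i − 1, so lab i contributes w_i if α_i > 1, else 0.
α_i > 1 for i ∈ {1, 2, 3}; NE contributions (5, 6, 16, 0), X = 27.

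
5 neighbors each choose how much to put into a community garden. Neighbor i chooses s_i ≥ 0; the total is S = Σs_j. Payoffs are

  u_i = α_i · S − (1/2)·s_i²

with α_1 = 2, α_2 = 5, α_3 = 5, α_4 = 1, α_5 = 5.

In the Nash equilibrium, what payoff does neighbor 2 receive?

77.5

Neighbor i's FOC: ∂u_i/∂s_i = α_i − s_i = 0, so s_i* = α_i.
NE contributions = (2, 5, 5, 1, 5); S = 18.
u_2 = α_2·S − ½·(s_2)² = 5·18 − ½·5² = 77.5.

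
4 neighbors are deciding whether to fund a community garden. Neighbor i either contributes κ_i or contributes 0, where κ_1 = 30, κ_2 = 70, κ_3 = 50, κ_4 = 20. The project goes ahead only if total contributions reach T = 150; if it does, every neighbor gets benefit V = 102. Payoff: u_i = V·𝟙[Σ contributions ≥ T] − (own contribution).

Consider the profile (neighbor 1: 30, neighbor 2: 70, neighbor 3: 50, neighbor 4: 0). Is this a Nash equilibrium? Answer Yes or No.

Yes

Total = 150 ≥ 150: provided.
Neighbor 1 (pledges 30, payoff 72): dropping to 0 → total 120, payoff 0. No gain.
Neighbor 2 (pledges 70, payoff 32): dropping to 0 → total 80, payoff 0. No gain.
Neighbor 3 (pledges 50, payoff 52): dropping to 0 → total 100, payoff 0. No gain.
Neighbor 4 (pledges 0, payoff 102): pledging 20 → total 170, payoff 82. No gain.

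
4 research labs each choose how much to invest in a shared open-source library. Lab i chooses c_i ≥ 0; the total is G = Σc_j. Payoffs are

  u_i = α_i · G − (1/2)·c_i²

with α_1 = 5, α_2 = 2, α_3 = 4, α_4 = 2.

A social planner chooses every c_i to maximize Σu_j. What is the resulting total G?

Planner FOC: ∂(Σu_j)/∂c_i = (Σα_j) − c_i = 0, so c_i^SO = Σα_j = 13 for every i; G^SO = 52.

52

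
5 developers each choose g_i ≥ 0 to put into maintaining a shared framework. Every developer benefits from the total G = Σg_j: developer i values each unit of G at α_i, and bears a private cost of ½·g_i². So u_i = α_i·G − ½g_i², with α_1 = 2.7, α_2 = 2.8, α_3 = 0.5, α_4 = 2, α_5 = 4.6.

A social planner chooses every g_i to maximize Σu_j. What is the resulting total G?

63

Planner FOC: ∂(Σu_j)/∂g_i = (Σα_j) − g_i = 0, so g_i^SO = Σα_j = 12.6 for every i; G^SO = 63.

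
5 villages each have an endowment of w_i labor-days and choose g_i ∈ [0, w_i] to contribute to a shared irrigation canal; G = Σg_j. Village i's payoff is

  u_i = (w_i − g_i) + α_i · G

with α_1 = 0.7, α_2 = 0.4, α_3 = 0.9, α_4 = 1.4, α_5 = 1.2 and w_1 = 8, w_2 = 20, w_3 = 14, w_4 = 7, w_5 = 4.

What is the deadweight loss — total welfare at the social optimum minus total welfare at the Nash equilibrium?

∂u_i/∂g_i = α_i − 1, so village i contributes w_i if α_i > 1, else 0.
α_i > 1 for i ∈ {4, 5}; NE contributions (0, 0, 0, 7, 4), G = 11.
W^NE = Σw_i − G^NE + (Σα_i)·G^NE = 53 + 3.6·11 = 92.6.
Planner: ∂(Σu_j)/∂g_i = Σα_j − 1 = 3.6 > 0, so everyone contributes w_i; G^SO = 53, W^SO = 53 + 3.6·53 = 243.8.
Deadweight loss = 151.2.

151.2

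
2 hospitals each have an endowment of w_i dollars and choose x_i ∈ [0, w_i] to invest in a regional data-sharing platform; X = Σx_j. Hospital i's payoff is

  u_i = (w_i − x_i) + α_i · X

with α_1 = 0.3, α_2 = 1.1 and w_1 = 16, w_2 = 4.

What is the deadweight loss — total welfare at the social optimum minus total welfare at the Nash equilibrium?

∂u_i/∂x_i = α_i − 1, so hospital i contributes w_i if α_i > 1, else 0.
α_i > 1 for i ∈ {2}; NE contributions (0, 4), X = 4.
W^NE = Σw_i − X^NE + (Σα_i)·X^NE = 20 + 0.4·4 = 21.6.
Planner: ∂(Σu_j)/∂x_i = Σα_j − 1 = 0.4 > 0, so everyone contributes w_i; X^SO = 20, W^SO = 20 + 0.4·20 = 28.
Deadweight loss = 6.4.

6.4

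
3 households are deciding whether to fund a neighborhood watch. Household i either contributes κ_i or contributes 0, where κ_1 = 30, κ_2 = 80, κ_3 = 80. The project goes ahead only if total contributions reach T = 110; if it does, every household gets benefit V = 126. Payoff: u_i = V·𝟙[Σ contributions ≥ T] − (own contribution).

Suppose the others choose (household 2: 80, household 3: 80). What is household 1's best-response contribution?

0

Others' total = 160 ≥ 110; contributing adds cost 30 for no extra benefit.
Best response: 0.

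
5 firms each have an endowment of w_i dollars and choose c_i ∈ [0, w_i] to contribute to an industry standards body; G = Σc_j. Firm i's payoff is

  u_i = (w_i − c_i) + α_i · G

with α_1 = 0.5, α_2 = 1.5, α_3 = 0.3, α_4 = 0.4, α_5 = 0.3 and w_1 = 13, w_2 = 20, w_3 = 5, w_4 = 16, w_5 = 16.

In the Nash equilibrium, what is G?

∂u_i/∂c_i = α_i − 1, so firm i contributes w_i if α_i > 1, else 0.
α_i > 1 for i ∈ {2}; NE contributions (0, 20, 0, 0, 0), G = 20.

20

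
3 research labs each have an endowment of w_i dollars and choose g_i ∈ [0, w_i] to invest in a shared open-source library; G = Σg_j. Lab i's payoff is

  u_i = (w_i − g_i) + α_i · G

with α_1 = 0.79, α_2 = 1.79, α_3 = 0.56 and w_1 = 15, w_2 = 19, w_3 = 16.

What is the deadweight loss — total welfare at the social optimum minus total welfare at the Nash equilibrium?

66.34

∂u_i/∂g_i = α_i − 1, so lab i contributes w_i if α_i > 1, else 0.
α_i > 1 for i ∈ {2}; NE contributions (0, 19, 0), G = 19.
W^NE = Σw_i − G^NE + (Σα_i)·G^NE = 50 + 2.14·19 = 90.66.
Planner: ∂(Σu_j)/∂g_i = Σα_j − 1 = 2.14 > 0, so everyone contributes w_i; G^SO = 50, W^SO = 50 + 2.14·50 = 157.
Deadweight loss = 66.34.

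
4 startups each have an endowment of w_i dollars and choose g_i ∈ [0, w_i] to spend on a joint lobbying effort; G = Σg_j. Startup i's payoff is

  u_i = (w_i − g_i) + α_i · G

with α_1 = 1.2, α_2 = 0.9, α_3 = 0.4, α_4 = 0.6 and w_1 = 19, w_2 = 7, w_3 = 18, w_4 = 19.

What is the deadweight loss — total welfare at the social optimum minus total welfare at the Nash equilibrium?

92.4

∂u_i/∂g_i = α_i − 1, so startup i contributes w_i if α_i > 1, else 0.
α_i > 1 for i ∈ {1}; NE contributions (19, 0, 0, 0), G = 19.
W^NE = Σw_i − G^NE + (Σα_i)·G^NE = 63 + 2.1·19 = 102.9.
Planner: ∂(Σu_j)/∂g_i = Σα_j − 1 = 2.1 > 0, so everyone contributes w_i; G^SO = 63, W^SO = 63 + 2.1·63 = 195.3.
Deadweight loss = 92.4.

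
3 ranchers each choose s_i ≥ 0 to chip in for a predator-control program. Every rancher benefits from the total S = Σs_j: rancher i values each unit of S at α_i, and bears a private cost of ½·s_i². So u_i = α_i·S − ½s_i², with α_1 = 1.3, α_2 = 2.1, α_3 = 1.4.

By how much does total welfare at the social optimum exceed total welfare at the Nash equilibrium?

15.55

Rancher i's FOC: ∂u_i/∂s_i = α_i − s_i = 0, so s_i* = α_i.
NE contributions = (1.3, 2.1, 1.4); S = 4.8.
W^NE = (Σα)·S − ½Σα_i² = 4.8² − ½·8.06 = 19.01.
Planner sets s_i = Σα_j = 4.8 for every i, so S^SO = 3·4.8 = 14.4.
W^SO = (Σα)·S^SO − ½·3·(Σα)² = (3/2)·4.8² = 34.56.
Deadweight loss = W^SO − W^NE = 15.55.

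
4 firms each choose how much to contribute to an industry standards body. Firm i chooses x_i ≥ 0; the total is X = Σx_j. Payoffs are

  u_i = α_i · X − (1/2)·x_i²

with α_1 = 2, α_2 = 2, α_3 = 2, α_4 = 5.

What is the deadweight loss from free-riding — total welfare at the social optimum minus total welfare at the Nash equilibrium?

139.5

Firm i's FOC: ∂u_i/∂x_i = α_i − x_i = 0, so x_i* = α_i.
NE contributions = (2, 2, 2, 5); X = 11.
W^NE = (Σα)·X − ½Σα_i² = 11² − ½·37 = 102.5.
Planner sets x_i = Σα_j = 11 for every i, so X^SO = 4·11 = 44.
W^SO = (Σα)·X^SO − ½·4·(Σα)² = (4/2)·11² = 242.
Deadweight loss = W^SO − W^NE = 139.5.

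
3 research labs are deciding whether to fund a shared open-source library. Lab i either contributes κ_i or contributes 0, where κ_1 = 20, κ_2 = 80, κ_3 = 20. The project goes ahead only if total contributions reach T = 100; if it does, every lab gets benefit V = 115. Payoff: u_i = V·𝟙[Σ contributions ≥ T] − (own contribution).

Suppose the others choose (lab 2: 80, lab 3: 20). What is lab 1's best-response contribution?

0

Others' total = 100 ≥ 100; contributing adds cost 20 for no extra benefit.
Best response: 0.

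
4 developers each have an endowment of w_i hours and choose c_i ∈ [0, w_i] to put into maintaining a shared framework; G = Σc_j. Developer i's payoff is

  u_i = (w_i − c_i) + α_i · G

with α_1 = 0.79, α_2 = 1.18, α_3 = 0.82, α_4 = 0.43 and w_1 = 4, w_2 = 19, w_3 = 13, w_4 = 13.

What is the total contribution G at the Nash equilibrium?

19

∂u_i/∂c_i = α_i − 1, so developer i contributes w_i if α_i > 1, else 0.
α_i > 1 for i ∈ {2}; NE contributions (0, 19, 0, 0), G = 19.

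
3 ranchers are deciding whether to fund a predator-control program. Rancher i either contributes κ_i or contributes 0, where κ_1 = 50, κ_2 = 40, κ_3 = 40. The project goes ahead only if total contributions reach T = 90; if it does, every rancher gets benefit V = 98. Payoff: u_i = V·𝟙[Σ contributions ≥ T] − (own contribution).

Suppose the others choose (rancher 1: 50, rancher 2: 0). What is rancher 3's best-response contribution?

40

Others' total = 50. Contributing 40 brings total to 90 ≥ 90: gain V − κ_3 = 58.
Best response: 40.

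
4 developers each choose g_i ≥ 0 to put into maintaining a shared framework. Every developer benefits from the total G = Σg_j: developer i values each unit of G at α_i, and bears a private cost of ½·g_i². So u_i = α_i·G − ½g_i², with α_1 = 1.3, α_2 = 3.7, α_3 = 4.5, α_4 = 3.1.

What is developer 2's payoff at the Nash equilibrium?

Developer i's FOC: ∂u_i/∂g_i = α_i − g_i = 0, so g_i* = α_i.
NE contributions = (1.3, 3.7, 4.5, 3.1); G = 12.6.
u_2 = α_2·G − ½·(g_2)² = 3.7·12.6 − ½·3.7² = 39.775.

39.775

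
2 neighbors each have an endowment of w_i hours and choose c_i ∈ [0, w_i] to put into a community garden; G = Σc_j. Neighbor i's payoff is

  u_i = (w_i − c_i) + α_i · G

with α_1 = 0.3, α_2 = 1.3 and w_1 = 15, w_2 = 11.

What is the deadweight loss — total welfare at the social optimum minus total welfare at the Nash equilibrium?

∂u_i/∂c_i = α_i − 1, so neighbor i contributes w_i if α_i > 1, else 0.
α_i > 1 for i ∈ {2}; NE contributions (0, 11), G = 11.
W^NE = Σw_i − G^NE + (Σα_i)·G^NE = 26 + 0.6·11 = 32.6.
Planner: ∂(Σu_j)/∂c_i = Σα_j − 1 = 0.6 > 0, so everyone contributes w_i; G^SO = 26, W^SO = 26 + 0.6·26 = 41.6.
Deadweight loss = 9.

9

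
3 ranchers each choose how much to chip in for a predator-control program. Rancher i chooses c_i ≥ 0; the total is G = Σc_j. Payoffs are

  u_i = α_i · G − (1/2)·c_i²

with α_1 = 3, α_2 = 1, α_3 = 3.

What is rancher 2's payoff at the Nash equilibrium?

Rancher i's FOC: ∂u_i/∂c_i = α_i − c_i = 0, so c_i* = α_i.
NE contributions = (3, 1, 3); G = 7.
u_2 = α_2·G − ½·(c_2)² = 1·7 − ½·1² = 6.5.

6.5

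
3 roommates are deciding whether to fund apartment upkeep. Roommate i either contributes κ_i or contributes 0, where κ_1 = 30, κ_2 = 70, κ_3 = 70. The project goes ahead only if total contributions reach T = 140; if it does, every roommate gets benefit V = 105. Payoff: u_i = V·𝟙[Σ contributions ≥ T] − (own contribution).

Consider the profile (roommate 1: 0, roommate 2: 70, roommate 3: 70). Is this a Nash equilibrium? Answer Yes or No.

Total = 140 ≥ 140: provided.
Roommate 1 (pledges 0, payoff 105): pledging 30 → total 170, payoff 75. No gain.
Roommate 2 (pledges 70, payoff 35): dropping to 0 → total 70, payoff 0. No gain.
Roommate 3 (pledges 70, payoff 35): dropping to 0 → total 70, payoff 0. No gain.

Yes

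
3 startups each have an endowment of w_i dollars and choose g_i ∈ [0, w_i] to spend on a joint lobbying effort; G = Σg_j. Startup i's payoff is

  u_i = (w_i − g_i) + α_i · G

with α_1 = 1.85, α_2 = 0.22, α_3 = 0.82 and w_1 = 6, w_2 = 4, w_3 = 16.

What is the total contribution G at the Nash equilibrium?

6

∂u_i/∂g_i = α_i − 1, so startup i contributes w_i if α_i > 1, else 0.
α_i > 1 for i ∈ {1}; NE contributions (6, 0, 0), G = 6.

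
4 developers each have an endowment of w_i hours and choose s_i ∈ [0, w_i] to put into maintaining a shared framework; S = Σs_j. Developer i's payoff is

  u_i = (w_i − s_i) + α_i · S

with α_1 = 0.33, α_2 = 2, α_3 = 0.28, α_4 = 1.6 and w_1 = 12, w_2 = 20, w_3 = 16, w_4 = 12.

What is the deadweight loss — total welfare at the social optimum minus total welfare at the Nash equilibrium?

∂u_i/∂s_i = α_i − 1, so developer i contributes w_i if α_i > 1, else 0.
α_i > 1 for i ∈ {2, 4}; NE contributions (0, 20, 0, 12), S = 32.
W^NE = Σw_i − S^NE + (Σα_i)·S^NE = 60 + 3.21·32 = 162.72.
Planner: ∂(Σu_j)/∂s_i = Σα_j − 1 = 3.21 > 0, so everyone contributes w_i; S^SO = 60, W^SO = 60 + 3.21·60 = 252.6.
Deadweight loss = 89.88.

89.88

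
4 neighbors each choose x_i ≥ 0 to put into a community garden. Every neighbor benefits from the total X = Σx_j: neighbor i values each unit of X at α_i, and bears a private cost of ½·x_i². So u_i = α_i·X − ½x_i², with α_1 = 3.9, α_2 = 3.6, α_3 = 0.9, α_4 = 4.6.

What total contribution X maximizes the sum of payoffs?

52

Planner FOC: ∂(Σu_j)/∂x_i = (Σα_j) − x_i = 0, so x_i^SO = Σα_j = 13 for every i; X^SO = 52.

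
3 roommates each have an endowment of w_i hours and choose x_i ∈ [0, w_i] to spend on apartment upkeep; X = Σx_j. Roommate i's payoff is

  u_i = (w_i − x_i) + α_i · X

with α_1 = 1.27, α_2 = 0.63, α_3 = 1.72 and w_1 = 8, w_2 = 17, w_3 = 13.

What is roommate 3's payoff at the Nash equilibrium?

36.12

∂u_i/∂x_i = α_i − 1, so roommate i contributes w_i if α_i > 1, else 0.
α_i > 1 for i ∈ {1, 3}; NE contributions (8, 0, 13), X = 21.
u_3 = (13 − 13) + 1.72·21 = 36.12.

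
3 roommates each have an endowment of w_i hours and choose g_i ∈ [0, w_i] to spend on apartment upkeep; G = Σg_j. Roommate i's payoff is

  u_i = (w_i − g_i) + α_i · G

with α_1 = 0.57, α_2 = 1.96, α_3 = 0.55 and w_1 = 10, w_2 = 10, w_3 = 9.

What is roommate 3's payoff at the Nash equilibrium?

14.5

∂u_i/∂g_i = α_i − 1, so roommate i contributes w_i if α_i > 1, else 0.
α_i > 1 for i ∈ {2}; NE contributions (0, 10, 0), G = 10.
u_3 = (9 − 0) + 0.55·10 = 14.5.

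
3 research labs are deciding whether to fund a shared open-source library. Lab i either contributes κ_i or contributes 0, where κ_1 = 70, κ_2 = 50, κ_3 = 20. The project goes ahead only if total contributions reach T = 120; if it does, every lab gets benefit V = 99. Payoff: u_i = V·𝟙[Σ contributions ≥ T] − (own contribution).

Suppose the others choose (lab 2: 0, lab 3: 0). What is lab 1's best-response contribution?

Others' total = 0. Even contributing 70 gives 70 < 120: no benefit either way.
Best response: 0.

0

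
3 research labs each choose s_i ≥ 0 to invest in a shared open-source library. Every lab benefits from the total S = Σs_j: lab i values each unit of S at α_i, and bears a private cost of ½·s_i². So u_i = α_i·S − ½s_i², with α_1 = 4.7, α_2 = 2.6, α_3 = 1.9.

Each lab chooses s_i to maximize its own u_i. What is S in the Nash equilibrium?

Lab i's FOC: ∂u_i/∂s_i = α_i − s_i = 0, so s_i* = α_i.
NE contributions = (4.7, 2.6, 1.9); S = 9.2.

9.2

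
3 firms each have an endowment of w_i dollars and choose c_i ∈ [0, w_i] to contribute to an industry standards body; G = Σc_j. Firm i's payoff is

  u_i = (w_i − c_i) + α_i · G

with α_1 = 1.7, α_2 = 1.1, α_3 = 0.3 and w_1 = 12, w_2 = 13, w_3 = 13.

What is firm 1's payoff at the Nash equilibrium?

42.5

∂u_i/∂c_i = α_i − 1, so firm i contributes w_i if α_i > 1, else 0.
α_i > 1 for i ∈ {1, 2}; NE contributions (12, 13, 0), G = 25.
u_1 = (12 − 12) + 1.7·25 = 42.5.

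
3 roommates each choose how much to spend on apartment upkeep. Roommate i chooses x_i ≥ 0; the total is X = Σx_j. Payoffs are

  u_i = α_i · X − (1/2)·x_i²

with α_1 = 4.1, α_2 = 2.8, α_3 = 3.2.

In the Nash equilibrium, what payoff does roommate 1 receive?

33.005

Roommate i's FOC: ∂u_i/∂x_i = α_i − x_i = 0, so x_i* = α_i.
NE contributions = (4.1, 2.8, 3.2); X = 10.1.
u_1 = α_1·X − ½·(x_1)² = 4.1·10.1 − ½·4.1² = 33.005.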